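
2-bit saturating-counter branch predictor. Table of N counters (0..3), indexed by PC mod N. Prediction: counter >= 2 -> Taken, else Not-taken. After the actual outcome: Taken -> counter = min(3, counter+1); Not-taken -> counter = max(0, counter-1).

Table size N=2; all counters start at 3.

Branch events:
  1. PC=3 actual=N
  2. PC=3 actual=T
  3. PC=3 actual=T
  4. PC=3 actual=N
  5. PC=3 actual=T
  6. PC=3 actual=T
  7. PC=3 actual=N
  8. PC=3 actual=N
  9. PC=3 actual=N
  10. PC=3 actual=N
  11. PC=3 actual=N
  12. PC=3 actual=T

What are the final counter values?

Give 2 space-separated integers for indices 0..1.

Answer: 3 1

Derivation:
Ev 1: PC=3 idx=1 pred=T actual=N -> ctr[1]=2
Ev 2: PC=3 idx=1 pred=T actual=T -> ctr[1]=3
Ev 3: PC=3 idx=1 pred=T actual=T -> ctr[1]=3
Ev 4: PC=3 idx=1 pred=T actual=N -> ctr[1]=2
Ev 5: PC=3 idx=1 pred=T actual=T -> ctr[1]=3
Ev 6: PC=3 idx=1 pred=T actual=T -> ctr[1]=3
Ev 7: PC=3 idx=1 pred=T actual=N -> ctr[1]=2
Ev 8: PC=3 idx=1 pred=T actual=N -> ctr[1]=1
Ev 9: PC=3 idx=1 pred=N actual=N -> ctr[1]=0
Ev 10: PC=3 idx=1 pred=N actual=N -> ctr[1]=0
Ev 11: PC=3 idx=1 pred=N actual=N -> ctr[1]=0
Ev 12: PC=3 idx=1 pred=N actual=T -> ctr[1]=1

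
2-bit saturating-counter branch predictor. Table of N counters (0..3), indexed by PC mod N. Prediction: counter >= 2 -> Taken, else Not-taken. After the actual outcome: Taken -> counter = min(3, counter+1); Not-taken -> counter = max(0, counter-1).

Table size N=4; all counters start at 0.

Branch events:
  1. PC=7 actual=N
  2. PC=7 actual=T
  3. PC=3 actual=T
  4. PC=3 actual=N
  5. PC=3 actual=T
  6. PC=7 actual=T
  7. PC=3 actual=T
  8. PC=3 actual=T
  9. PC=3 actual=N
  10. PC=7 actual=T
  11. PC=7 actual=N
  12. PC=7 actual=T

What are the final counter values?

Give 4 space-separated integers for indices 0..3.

Ev 1: PC=7 idx=3 pred=N actual=N -> ctr[3]=0
Ev 2: PC=7 idx=3 pred=N actual=T -> ctr[3]=1
Ev 3: PC=3 idx=3 pred=N actual=T -> ctr[3]=2
Ev 4: PC=3 idx=3 pred=T actual=N -> ctr[3]=1
Ev 5: PC=3 idx=3 pred=N actual=T -> ctr[3]=2
Ev 6: PC=7 idx=3 pred=T actual=T -> ctr[3]=3
Ev 7: PC=3 idx=3 pred=T actual=T -> ctr[3]=3
Ev 8: PC=3 idx=3 pred=T actual=T -> ctr[3]=3
Ev 9: PC=3 idx=3 pred=T actual=N -> ctr[3]=2
Ev 10: PC=7 idx=3 pred=T actual=T -> ctr[3]=3
Ev 11: PC=7 idx=3 pred=T actual=N -> ctr[3]=2
Ev 12: PC=7 idx=3 pred=T actual=T -> ctr[3]=3

Answer: 0 0 0 3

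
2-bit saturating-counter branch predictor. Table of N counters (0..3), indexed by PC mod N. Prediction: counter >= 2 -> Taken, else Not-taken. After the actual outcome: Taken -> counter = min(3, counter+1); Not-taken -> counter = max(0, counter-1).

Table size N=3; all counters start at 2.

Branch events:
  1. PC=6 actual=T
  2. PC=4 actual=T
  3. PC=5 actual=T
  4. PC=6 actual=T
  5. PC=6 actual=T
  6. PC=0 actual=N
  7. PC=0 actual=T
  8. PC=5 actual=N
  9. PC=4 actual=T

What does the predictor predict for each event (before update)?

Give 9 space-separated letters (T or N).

Ev 1: PC=6 idx=0 pred=T actual=T -> ctr[0]=3
Ev 2: PC=4 idx=1 pred=T actual=T -> ctr[1]=3
Ev 3: PC=5 idx=2 pred=T actual=T -> ctr[2]=3
Ev 4: PC=6 idx=0 pred=T actual=T -> ctr[0]=3
Ev 5: PC=6 idx=0 pred=T actual=T -> ctr[0]=3
Ev 6: PC=0 idx=0 pred=T actual=N -> ctr[0]=2
Ev 7: PC=0 idx=0 pred=T actual=T -> ctr[0]=3
Ev 8: PC=5 idx=2 pred=T actual=N -> ctr[2]=2
Ev 9: PC=4 idx=1 pred=T actual=T -> ctr[1]=3

Answer: T T T T T T T T T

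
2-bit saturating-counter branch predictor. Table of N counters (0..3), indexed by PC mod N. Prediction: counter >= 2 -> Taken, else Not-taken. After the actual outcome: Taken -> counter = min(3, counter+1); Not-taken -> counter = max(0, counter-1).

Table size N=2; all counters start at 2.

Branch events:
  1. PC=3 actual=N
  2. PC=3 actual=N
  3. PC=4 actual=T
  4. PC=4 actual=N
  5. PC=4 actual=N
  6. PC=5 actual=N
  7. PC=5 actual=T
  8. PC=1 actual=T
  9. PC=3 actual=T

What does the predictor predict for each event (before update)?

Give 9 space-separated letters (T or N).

Ev 1: PC=3 idx=1 pred=T actual=N -> ctr[1]=1
Ev 2: PC=3 idx=1 pred=N actual=N -> ctr[1]=0
Ev 3: PC=4 idx=0 pred=T actual=T -> ctr[0]=3
Ev 4: PC=4 idx=0 pred=T actual=N -> ctr[0]=2
Ev 5: PC=4 idx=0 pred=T actual=N -> ctr[0]=1
Ev 6: PC=5 idx=1 pred=N actual=N -> ctr[1]=0
Ev 7: PC=5 idx=1 pred=N actual=T -> ctr[1]=1
Ev 8: PC=1 idx=1 pred=N actual=T -> ctr[1]=2
Ev 9: PC=3 idx=1 pred=T actual=T -> ctr[1]=3

Answer: T N T T T N N N T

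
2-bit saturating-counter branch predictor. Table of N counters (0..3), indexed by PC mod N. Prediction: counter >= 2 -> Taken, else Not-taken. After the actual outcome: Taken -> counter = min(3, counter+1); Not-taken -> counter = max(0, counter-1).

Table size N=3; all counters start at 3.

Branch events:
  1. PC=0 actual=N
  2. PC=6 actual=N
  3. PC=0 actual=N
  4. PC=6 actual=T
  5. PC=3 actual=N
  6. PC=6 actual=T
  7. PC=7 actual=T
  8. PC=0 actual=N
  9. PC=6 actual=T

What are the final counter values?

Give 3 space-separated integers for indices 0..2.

Answer: 1 3 3

Derivation:
Ev 1: PC=0 idx=0 pred=T actual=N -> ctr[0]=2
Ev 2: PC=6 idx=0 pred=T actual=N -> ctr[0]=1
Ev 3: PC=0 idx=0 pred=N actual=N -> ctr[0]=0
Ev 4: PC=6 idx=0 pred=N actual=T -> ctr[0]=1
Ev 5: PC=3 idx=0 pred=N actual=N -> ctr[0]=0
Ev 6: PC=6 idx=0 pred=N actual=T -> ctr[0]=1
Ev 7: PC=7 idx=1 pred=T actual=T -> ctr[1]=3
Ev 8: PC=0 idx=0 pred=N actual=N -> ctr[0]=0
Ev 9: PC=6 idx=0 pred=N actual=T -> ctr[0]=1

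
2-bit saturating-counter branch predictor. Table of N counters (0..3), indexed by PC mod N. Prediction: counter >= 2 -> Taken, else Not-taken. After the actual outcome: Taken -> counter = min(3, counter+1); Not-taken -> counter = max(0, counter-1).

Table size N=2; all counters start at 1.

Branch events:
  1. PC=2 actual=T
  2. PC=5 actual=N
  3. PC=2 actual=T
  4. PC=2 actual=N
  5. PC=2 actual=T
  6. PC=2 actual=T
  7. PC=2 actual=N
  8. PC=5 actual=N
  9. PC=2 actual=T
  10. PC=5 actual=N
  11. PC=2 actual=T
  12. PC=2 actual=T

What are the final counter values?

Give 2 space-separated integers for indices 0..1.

Answer: 3 0

Derivation:
Ev 1: PC=2 idx=0 pred=N actual=T -> ctr[0]=2
Ev 2: PC=5 idx=1 pred=N actual=N -> ctr[1]=0
Ev 3: PC=2 idx=0 pred=T actual=T -> ctr[0]=3
Ev 4: PC=2 idx=0 pred=T actual=N -> ctr[0]=2
Ev 5: PC=2 idx=0 pred=T actual=T -> ctr[0]=3
Ev 6: PC=2 idx=0 pred=T actual=T -> ctr[0]=3
Ev 7: PC=2 idx=0 pred=T actual=N -> ctr[0]=2
Ev 8: PC=5 idx=1 pred=N actual=N -> ctr[1]=0
Ev 9: PC=2 idx=0 pred=T actual=T -> ctr[0]=3
Ev 10: PC=5 idx=1 pred=N actual=N -> ctr[1]=0
Ev 11: PC=2 idx=0 pred=T actual=T -> ctr[0]=3
Ev 12: PC=2 idx=0 pred=T actual=T -> ctr[0]=3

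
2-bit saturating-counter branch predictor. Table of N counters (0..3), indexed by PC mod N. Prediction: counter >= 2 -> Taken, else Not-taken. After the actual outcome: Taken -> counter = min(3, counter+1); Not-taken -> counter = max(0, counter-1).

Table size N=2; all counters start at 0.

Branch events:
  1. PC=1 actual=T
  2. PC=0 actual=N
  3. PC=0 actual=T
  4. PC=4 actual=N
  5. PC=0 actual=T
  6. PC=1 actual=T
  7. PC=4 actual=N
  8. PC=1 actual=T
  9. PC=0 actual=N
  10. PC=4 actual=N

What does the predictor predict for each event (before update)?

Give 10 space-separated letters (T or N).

Ev 1: PC=1 idx=1 pred=N actual=T -> ctr[1]=1
Ev 2: PC=0 idx=0 pred=N actual=N -> ctr[0]=0
Ev 3: PC=0 idx=0 pred=N actual=T -> ctr[0]=1
Ev 4: PC=4 idx=0 pred=N actual=N -> ctr[0]=0
Ev 5: PC=0 idx=0 pred=N actual=T -> ctr[0]=1
Ev 6: PC=1 idx=1 pred=N actual=T -> ctr[1]=2
Ev 7: PC=4 idx=0 pred=N actual=N -> ctr[0]=0
Ev 8: PC=1 idx=1 pred=T actual=T -> ctr[1]=3
Ev 9: PC=0 idx=0 pred=N actual=N -> ctr[0]=0
Ev 10: PC=4 idx=0 pred=N actual=N -> ctr[0]=0

Answer: N N N N N N N T N N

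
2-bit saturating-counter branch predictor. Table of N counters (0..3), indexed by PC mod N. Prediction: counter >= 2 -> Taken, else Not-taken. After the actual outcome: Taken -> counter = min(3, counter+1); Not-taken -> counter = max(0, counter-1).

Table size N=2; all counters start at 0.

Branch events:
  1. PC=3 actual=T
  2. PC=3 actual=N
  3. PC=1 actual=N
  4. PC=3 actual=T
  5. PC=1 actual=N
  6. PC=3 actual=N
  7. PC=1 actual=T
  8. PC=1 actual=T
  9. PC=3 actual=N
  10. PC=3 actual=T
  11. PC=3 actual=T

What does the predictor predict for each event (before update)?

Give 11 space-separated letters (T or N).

Answer: N N N N N N N N T N T

Derivation:
Ev 1: PC=3 idx=1 pred=N actual=T -> ctr[1]=1
Ev 2: PC=3 idx=1 pred=N actual=N -> ctr[1]=0
Ev 3: PC=1 idx=1 pred=N actual=N -> ctr[1]=0
Ev 4: PC=3 idx=1 pred=N actual=T -> ctr[1]=1
Ev 5: PC=1 idx=1 pred=N actual=N -> ctr[1]=0
Ev 6: PC=3 idx=1 pred=N actual=N -> ctr[1]=0
Ev 7: PC=1 idx=1 pred=N actual=T -> ctr[1]=1
Ev 8: PC=1 idx=1 pred=N actual=T -> ctr[1]=2
Ev 9: PC=3 idx=1 pred=T actual=N -> ctr[1]=1
Ev 10: PC=3 idx=1 pred=N actual=T -> ctr[1]=2
Ev 11: PC=3 idx=1 pred=T actual=T -> ctr[1]=3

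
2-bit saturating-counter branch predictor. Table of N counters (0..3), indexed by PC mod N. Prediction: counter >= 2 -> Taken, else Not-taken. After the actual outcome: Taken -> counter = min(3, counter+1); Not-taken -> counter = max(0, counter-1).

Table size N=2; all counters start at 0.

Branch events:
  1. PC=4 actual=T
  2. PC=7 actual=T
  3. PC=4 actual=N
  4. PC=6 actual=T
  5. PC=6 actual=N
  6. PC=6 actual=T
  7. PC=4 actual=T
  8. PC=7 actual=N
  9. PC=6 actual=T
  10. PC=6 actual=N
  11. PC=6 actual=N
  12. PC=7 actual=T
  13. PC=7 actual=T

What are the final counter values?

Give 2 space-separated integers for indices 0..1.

Answer: 1 2

Derivation:
Ev 1: PC=4 idx=0 pred=N actual=T -> ctr[0]=1
Ev 2: PC=7 idx=1 pred=N actual=T -> ctr[1]=1
Ev 3: PC=4 idx=0 pred=N actual=N -> ctr[0]=0
Ev 4: PC=6 idx=0 pred=N actual=T -> ctr[0]=1
Ev 5: PC=6 idx=0 pred=N actual=N -> ctr[0]=0
Ev 6: PC=6 idx=0 pred=N actual=T -> ctr[0]=1
Ev 7: PC=4 idx=0 pred=N actual=T -> ctr[0]=2
Ev 8: PC=7 idx=1 pred=N actual=N -> ctr[1]=0
Ev 9: PC=6 idx=0 pred=T actual=T -> ctr[0]=3
Ev 10: PC=6 idx=0 pred=T actual=N -> ctr[0]=2
Ev 11: PC=6 idx=0 pred=T actual=N -> ctr[0]=1
Ev 12: PC=7 idx=1 pred=N actual=T -> ctr[1]=1
Ev 13: PC=7 idx=1 pred=N actual=T -> ctr[1]=2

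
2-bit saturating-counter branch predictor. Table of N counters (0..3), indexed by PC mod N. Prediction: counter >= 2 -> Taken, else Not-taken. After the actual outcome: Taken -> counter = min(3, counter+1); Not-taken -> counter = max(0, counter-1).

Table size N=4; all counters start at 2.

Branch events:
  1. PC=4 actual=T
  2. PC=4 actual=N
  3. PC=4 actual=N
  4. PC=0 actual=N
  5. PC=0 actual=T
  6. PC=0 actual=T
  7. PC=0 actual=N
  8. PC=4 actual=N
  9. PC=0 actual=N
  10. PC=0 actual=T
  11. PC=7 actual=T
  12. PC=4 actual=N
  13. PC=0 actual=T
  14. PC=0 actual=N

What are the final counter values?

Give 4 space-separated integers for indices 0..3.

Answer: 0 2 2 3

Derivation:
Ev 1: PC=4 idx=0 pred=T actual=T -> ctr[0]=3
Ev 2: PC=4 idx=0 pred=T actual=N -> ctr[0]=2
Ev 3: PC=4 idx=0 pred=T actual=N -> ctr[0]=1
Ev 4: PC=0 idx=0 pred=N actual=N -> ctr[0]=0
Ev 5: PC=0 idx=0 pred=N actual=T -> ctr[0]=1
Ev 6: PC=0 idx=0 pred=N actual=T -> ctr[0]=2
Ev 7: PC=0 idx=0 pred=T actual=N -> ctr[0]=1
Ev 8: PC=4 idx=0 pred=N actual=N -> ctr[0]=0
Ev 9: PC=0 idx=0 pred=N actual=N -> ctr[0]=0
Ev 10: PC=0 idx=0 pred=N actual=T -> ctr[0]=1
Ev 11: PC=7 idx=3 pred=T actual=T -> ctr[3]=3
Ev 12: PC=4 idx=0 pred=N actual=N -> ctr[0]=0
Ev 13: PC=0 idx=0 pred=N actual=T -> ctr[0]=1
Ev 14: PC=0 idx=0 pred=N actual=N -> ctr[0]=0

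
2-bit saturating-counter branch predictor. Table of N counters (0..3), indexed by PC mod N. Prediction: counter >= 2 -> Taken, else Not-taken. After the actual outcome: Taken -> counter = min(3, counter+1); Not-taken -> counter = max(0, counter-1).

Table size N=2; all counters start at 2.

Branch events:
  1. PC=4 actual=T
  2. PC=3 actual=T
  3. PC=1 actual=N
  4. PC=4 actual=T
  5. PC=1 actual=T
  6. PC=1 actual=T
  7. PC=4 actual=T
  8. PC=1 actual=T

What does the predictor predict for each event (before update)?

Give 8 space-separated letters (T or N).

Answer: T T T T T T T T

Derivation:
Ev 1: PC=4 idx=0 pred=T actual=T -> ctr[0]=3
Ev 2: PC=3 idx=1 pred=T actual=T -> ctr[1]=3
Ev 3: PC=1 idx=1 pred=T actual=N -> ctr[1]=2
Ev 4: PC=4 idx=0 pred=T actual=T -> ctr[0]=3
Ev 5: PC=1 idx=1 pred=T actual=T -> ctr[1]=3
Ev 6: PC=1 idx=1 pred=T actual=T -> ctr[1]=3
Ev 7: PC=4 idx=0 pred=T actual=T -> ctr[0]=3
Ev 8: PC=1 idx=1 pred=T actual=T -> ctr[1]=3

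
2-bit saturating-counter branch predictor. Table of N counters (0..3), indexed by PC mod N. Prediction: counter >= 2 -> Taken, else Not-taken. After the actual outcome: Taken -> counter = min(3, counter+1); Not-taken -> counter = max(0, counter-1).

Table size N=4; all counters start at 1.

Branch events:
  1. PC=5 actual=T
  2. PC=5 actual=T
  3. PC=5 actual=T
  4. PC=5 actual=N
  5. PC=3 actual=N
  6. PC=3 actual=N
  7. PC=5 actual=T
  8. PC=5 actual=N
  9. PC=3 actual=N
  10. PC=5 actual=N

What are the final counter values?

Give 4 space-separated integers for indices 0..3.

Answer: 1 1 1 0

Derivation:
Ev 1: PC=5 idx=1 pred=N actual=T -> ctr[1]=2
Ev 2: PC=5 idx=1 pred=T actual=T -> ctr[1]=3
Ev 3: PC=5 idx=1 pred=T actual=T -> ctr[1]=3
Ev 4: PC=5 idx=1 pred=T actual=N -> ctr[1]=2
Ev 5: PC=3 idx=3 pred=N actual=N -> ctr[3]=0
Ev 6: PC=3 idx=3 pred=N actual=N -> ctr[3]=0
Ev 7: PC=5 idx=1 pred=T actual=T -> ctr[1]=3
Ev 8: PC=5 idx=1 pred=T actual=N -> ctr[1]=2
Ev 9: PC=3 idx=3 pred=N actual=N -> ctr[3]=0
Ev 10: PC=5 idx=1 pred=T actual=N -> ctr[1]=1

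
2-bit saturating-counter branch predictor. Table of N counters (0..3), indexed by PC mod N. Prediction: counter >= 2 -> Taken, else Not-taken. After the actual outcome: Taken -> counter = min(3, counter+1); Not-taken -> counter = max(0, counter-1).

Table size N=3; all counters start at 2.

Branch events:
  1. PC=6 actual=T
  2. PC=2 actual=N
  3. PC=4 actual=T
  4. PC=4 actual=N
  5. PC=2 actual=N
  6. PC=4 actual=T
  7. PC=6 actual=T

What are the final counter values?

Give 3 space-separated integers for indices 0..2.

Ev 1: PC=6 idx=0 pred=T actual=T -> ctr[0]=3
Ev 2: PC=2 idx=2 pred=T actual=N -> ctr[2]=1
Ev 3: PC=4 idx=1 pred=T actual=T -> ctr[1]=3
Ev 4: PC=4 idx=1 pred=T actual=N -> ctr[1]=2
Ev 5: PC=2 idx=2 pred=N actual=N -> ctr[2]=0
Ev 6: PC=4 idx=1 pred=T actual=T -> ctr[1]=3
Ev 7: PC=6 idx=0 pred=T actual=T -> ctr[0]=3

Answer: 3 3 0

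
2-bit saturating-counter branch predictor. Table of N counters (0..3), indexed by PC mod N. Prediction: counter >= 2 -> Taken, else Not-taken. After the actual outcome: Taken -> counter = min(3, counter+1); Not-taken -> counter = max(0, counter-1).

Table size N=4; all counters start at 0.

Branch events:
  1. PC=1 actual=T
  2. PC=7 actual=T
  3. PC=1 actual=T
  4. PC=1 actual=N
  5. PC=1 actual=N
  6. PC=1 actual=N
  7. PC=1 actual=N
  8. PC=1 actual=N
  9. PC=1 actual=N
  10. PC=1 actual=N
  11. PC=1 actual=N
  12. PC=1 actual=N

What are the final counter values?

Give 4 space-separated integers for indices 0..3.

Ev 1: PC=1 idx=1 pred=N actual=T -> ctr[1]=1
Ev 2: PC=7 idx=3 pred=N actual=T -> ctr[3]=1
Ev 3: PC=1 idx=1 pred=N actual=T -> ctr[1]=2
Ev 4: PC=1 idx=1 pred=T actual=N -> ctr[1]=1
Ev 5: PC=1 idx=1 pred=N actual=N -> ctr[1]=0
Ev 6: PC=1 idx=1 pred=N actual=N -> ctr[1]=0
Ev 7: PC=1 idx=1 pred=N actual=N -> ctr[1]=0
Ev 8: PC=1 idx=1 pred=N actual=N -> ctr[1]=0
Ev 9: PC=1 idx=1 pred=N actual=N -> ctr[1]=0
Ev 10: PC=1 idx=1 pred=N actual=N -> ctr[1]=0
Ev 11: PC=1 idx=1 pred=N actual=N -> ctr[1]=0
Ev 12: PC=1 idx=1 pred=N actual=N -> ctr[1]=0

Answer: 0 0 0 1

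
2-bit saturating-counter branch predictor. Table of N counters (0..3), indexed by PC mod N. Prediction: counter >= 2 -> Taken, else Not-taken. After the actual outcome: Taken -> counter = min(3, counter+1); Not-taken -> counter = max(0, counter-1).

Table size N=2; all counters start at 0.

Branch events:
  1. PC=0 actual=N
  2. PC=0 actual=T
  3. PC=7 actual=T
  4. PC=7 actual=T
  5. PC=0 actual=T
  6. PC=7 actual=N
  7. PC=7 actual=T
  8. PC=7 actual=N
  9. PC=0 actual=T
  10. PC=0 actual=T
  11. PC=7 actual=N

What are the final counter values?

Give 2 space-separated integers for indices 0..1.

Answer: 3 0

Derivation:
Ev 1: PC=0 idx=0 pred=N actual=N -> ctr[0]=0
Ev 2: PC=0 idx=0 pred=N actual=T -> ctr[0]=1
Ev 3: PC=7 idx=1 pred=N actual=T -> ctr[1]=1
Ev 4: PC=7 idx=1 pred=N actual=T -> ctr[1]=2
Ev 5: PC=0 idx=0 pred=N actual=T -> ctr[0]=2
Ev 6: PC=7 idx=1 pred=T actual=N -> ctr[1]=1
Ev 7: PC=7 idx=1 pred=N actual=T -> ctr[1]=2
Ev 8: PC=7 idx=1 pred=T actual=N -> ctr[1]=1
Ev 9: PC=0 idx=0 pred=T actual=T -> ctr[0]=3
Ev 10: PC=0 idx=0 pred=T actual=T -> ctr[0]=3
Ev 11: PC=7 idx=1 pred=N actual=N -> ctr[1]=0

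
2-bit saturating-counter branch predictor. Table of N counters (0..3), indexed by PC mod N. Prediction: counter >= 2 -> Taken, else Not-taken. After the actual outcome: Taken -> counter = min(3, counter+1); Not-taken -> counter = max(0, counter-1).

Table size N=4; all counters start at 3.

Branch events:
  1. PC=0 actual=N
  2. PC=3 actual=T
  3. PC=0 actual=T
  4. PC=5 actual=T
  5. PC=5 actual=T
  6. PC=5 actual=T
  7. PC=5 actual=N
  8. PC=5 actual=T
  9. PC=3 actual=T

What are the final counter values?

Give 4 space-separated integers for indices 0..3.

Ev 1: PC=0 idx=0 pred=T actual=N -> ctr[0]=2
Ev 2: PC=3 idx=3 pred=T actual=T -> ctr[3]=3
Ev 3: PC=0 idx=0 pred=T actual=T -> ctr[0]=3
Ev 4: PC=5 idx=1 pred=T actual=T -> ctr[1]=3
Ev 5: PC=5 idx=1 pred=T actual=T -> ctr[1]=3
Ev 6: PC=5 idx=1 pred=T actual=T -> ctr[1]=3
Ev 7: PC=5 idx=1 pred=T actual=N -> ctr[1]=2
Ev 8: PC=5 idx=1 pred=T actual=T -> ctr[1]=3
Ev 9: PC=3 idx=3 pred=T actual=T -> ctr[3]=3

Answer: 3 3 3 3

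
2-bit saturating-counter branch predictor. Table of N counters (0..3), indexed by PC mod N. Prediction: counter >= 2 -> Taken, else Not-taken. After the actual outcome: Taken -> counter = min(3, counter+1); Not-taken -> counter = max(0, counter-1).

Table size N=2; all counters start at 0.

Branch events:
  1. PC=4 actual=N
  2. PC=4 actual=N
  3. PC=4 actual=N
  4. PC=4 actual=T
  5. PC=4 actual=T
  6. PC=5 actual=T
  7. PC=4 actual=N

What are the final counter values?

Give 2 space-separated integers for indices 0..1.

Ev 1: PC=4 idx=0 pred=N actual=N -> ctr[0]=0
Ev 2: PC=4 idx=0 pred=N actual=N -> ctr[0]=0
Ev 3: PC=4 idx=0 pred=N actual=N -> ctr[0]=0
Ev 4: PC=4 idx=0 pred=N actual=T -> ctr[0]=1
Ev 5: PC=4 idx=0 pred=N actual=T -> ctr[0]=2
Ev 6: PC=5 idx=1 pred=N actual=T -> ctr[1]=1
Ev 7: PC=4 idx=0 pred=T actual=N -> ctr[0]=1

Answer: 1 1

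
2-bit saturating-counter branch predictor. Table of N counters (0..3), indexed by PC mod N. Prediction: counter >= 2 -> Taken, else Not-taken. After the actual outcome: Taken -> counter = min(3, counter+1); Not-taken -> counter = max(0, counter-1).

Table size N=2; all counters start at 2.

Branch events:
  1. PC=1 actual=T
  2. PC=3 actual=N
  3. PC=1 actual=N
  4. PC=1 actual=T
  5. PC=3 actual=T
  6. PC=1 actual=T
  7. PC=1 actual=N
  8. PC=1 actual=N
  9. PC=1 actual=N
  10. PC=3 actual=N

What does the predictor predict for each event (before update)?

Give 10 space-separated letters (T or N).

Ev 1: PC=1 idx=1 pred=T actual=T -> ctr[1]=3
Ev 2: PC=3 idx=1 pred=T actual=N -> ctr[1]=2
Ev 3: PC=1 idx=1 pred=T actual=N -> ctr[1]=1
Ev 4: PC=1 idx=1 pred=N actual=T -> ctr[1]=2
Ev 5: PC=3 idx=1 pred=T actual=T -> ctr[1]=3
Ev 6: PC=1 idx=1 pred=T actual=T -> ctr[1]=3
Ev 7: PC=1 idx=1 pred=T actual=N -> ctr[1]=2
Ev 8: PC=1 idx=1 pred=T actual=N -> ctr[1]=1
Ev 9: PC=1 idx=1 pred=N actual=N -> ctr[1]=0
Ev 10: PC=3 idx=1 pred=N actual=N -> ctr[1]=0

Answer: T T T N T T T T N N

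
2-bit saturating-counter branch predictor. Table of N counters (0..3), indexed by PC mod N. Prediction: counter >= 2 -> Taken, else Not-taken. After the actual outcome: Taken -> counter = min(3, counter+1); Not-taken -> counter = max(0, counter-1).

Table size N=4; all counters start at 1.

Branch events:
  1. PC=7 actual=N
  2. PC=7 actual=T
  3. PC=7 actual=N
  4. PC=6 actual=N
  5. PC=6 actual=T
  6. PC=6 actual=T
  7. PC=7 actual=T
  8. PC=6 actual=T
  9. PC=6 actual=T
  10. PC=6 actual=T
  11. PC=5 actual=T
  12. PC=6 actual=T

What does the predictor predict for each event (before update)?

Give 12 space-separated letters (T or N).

Ev 1: PC=7 idx=3 pred=N actual=N -> ctr[3]=0
Ev 2: PC=7 idx=3 pred=N actual=T -> ctr[3]=1
Ev 3: PC=7 idx=3 pred=N actual=N -> ctr[3]=0
Ev 4: PC=6 idx=2 pred=N actual=N -> ctr[2]=0
Ev 5: PC=6 idx=2 pred=N actual=T -> ctr[2]=1
Ev 6: PC=6 idx=2 pred=N actual=T -> ctr[2]=2
Ev 7: PC=7 idx=3 pred=N actual=T -> ctr[3]=1
Ev 8: PC=6 idx=2 pred=T actual=T -> ctr[2]=3
Ev 9: PC=6 idx=2 pred=T actual=T -> ctr[2]=3
Ev 10: PC=6 idx=2 pred=T actual=T -> ctr[2]=3
Ev 11: PC=5 idx=1 pred=N actual=T -> ctr[1]=2
Ev 12: PC=6 idx=2 pred=T actual=T -> ctr[2]=3

Answer: N N N N N N N T T T N T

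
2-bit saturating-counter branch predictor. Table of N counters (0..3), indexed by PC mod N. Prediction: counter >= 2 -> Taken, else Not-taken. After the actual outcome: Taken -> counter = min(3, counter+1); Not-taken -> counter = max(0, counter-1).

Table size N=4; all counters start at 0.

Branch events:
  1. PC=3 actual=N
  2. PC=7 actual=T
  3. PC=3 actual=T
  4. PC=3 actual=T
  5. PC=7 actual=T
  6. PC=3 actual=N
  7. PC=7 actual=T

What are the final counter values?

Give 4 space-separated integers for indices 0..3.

Ev 1: PC=3 idx=3 pred=N actual=N -> ctr[3]=0
Ev 2: PC=7 idx=3 pred=N actual=T -> ctr[3]=1
Ev 3: PC=3 idx=3 pred=N actual=T -> ctr[3]=2
Ev 4: PC=3 idx=3 pred=T actual=T -> ctr[3]=3
Ev 5: PC=7 idx=3 pred=T actual=T -> ctr[3]=3
Ev 6: PC=3 idx=3 pred=T actual=N -> ctr[3]=2
Ev 7: PC=7 idx=3 pred=T actual=T -> ctr[3]=3

Answer: 0 0 0 3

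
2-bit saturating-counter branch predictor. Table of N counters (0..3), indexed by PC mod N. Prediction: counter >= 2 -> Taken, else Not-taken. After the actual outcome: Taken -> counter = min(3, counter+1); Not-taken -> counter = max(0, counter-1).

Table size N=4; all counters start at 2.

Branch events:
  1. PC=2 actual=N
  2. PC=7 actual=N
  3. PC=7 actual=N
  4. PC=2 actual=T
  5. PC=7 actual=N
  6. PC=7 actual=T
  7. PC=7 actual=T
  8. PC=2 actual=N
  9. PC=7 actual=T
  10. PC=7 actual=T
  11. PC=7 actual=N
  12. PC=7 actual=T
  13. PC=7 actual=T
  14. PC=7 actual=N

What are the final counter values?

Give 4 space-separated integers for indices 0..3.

Ev 1: PC=2 idx=2 pred=T actual=N -> ctr[2]=1
Ev 2: PC=7 idx=3 pred=T actual=N -> ctr[3]=1
Ev 3: PC=7 idx=3 pred=N actual=N -> ctr[3]=0
Ev 4: PC=2 idx=2 pred=N actual=T -> ctr[2]=2
Ev 5: PC=7 idx=3 pred=N actual=N -> ctr[3]=0
Ev 6: PC=7 idx=3 pred=N actual=T -> ctr[3]=1
Ev 7: PC=7 idx=3 pred=N actual=T -> ctr[3]=2
Ev 8: PC=2 idx=2 pred=T actual=N -> ctr[2]=1
Ev 9: PC=7 idx=3 pred=T actual=T -> ctr[3]=3
Ev 10: PC=7 idx=3 pred=T actual=T -> ctr[3]=3
Ev 11: PC=7 idx=3 pred=T actual=N -> ctr[3]=2
Ev 12: PC=7 idx=3 pred=T actual=T -> ctr[3]=3
Ev 13: PC=7 idx=3 pred=T actual=T -> ctr[3]=3
Ev 14: PC=7 idx=3 pred=T actual=N -> ctr[3]=2

Answer: 2 2 1 2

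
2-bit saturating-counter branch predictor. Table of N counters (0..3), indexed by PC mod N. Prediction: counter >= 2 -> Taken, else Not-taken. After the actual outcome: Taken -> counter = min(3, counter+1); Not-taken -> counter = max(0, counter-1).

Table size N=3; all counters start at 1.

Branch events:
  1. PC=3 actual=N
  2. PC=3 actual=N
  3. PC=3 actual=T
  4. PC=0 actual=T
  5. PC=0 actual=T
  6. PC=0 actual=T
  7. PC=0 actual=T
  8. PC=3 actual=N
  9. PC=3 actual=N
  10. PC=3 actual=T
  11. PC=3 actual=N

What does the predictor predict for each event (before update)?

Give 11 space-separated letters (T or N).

Answer: N N N N T T T T T N T

Derivation:
Ev 1: PC=3 idx=0 pred=N actual=N -> ctr[0]=0
Ev 2: PC=3 idx=0 pred=N actual=N -> ctr[0]=0
Ev 3: PC=3 idx=0 pred=N actual=T -> ctr[0]=1
Ev 4: PC=0 idx=0 pred=N actual=T -> ctr[0]=2
Ev 5: PC=0 idx=0 pred=T actual=T -> ctr[0]=3
Ev 6: PC=0 idx=0 pred=T actual=T -> ctr[0]=3
Ev 7: PC=0 idx=0 pred=T actual=T -> ctr[0]=3
Ev 8: PC=3 idx=0 pred=T actual=N -> ctr[0]=2
Ev 9: PC=3 idx=0 pred=T actual=N -> ctr[0]=1
Ev 10: PC=3 idx=0 pred=N actual=T -> ctr[0]=2
Ev 11: PC=3 idx=0 pred=T actual=N -> ctr[0]=1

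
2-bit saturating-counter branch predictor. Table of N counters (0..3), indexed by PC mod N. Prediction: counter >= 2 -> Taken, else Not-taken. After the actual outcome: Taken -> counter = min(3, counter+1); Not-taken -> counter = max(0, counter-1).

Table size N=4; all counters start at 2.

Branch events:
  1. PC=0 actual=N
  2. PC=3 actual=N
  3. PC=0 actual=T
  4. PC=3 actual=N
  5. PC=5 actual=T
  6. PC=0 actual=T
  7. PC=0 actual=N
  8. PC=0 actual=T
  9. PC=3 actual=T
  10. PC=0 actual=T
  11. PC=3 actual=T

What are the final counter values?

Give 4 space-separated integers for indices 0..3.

Answer: 3 3 2 2

Derivation:
Ev 1: PC=0 idx=0 pred=T actual=N -> ctr[0]=1
Ev 2: PC=3 idx=3 pred=T actual=N -> ctr[3]=1
Ev 3: PC=0 idx=0 pred=N actual=T -> ctr[0]=2
Ev 4: PC=3 idx=3 pred=N actual=N -> ctr[3]=0
Ev 5: PC=5 idx=1 pred=T actual=T -> ctr[1]=3
Ev 6: PC=0 idx=0 pred=T actual=T -> ctr[0]=3
Ev 7: PC=0 idx=0 pred=T actual=N -> ctr[0]=2
Ev 8: PC=0 idx=0 pred=T actual=T -> ctr[0]=3
Ev 9: PC=3 idx=3 pred=N actual=T -> ctr[3]=1
Ev 10: PC=0 idx=0 pred=T actual=T -> ctr[0]=3
Ev 11: PC=3 idx=3 pred=N actual=T -> ctr[3]=2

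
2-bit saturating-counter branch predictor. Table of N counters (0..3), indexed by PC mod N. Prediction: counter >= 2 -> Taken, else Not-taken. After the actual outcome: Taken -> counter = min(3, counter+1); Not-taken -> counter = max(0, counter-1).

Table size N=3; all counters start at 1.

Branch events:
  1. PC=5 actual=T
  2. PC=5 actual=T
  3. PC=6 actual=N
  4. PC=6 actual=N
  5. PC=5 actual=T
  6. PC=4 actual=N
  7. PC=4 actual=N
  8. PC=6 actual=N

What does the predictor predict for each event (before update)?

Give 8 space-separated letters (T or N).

Ev 1: PC=5 idx=2 pred=N actual=T -> ctr[2]=2
Ev 2: PC=5 idx=2 pred=T actual=T -> ctr[2]=3
Ev 3: PC=6 idx=0 pred=N actual=N -> ctr[0]=0
Ev 4: PC=6 idx=0 pred=N actual=N -> ctr[0]=0
Ev 5: PC=5 idx=2 pred=T actual=T -> ctr[2]=3
Ev 6: PC=4 idx=1 pred=N actual=N -> ctr[1]=0
Ev 7: PC=4 idx=1 pred=N actual=N -> ctr[1]=0
Ev 8: PC=6 idx=0 pred=N actual=N -> ctr[0]=0

Answer: N T N N T N N N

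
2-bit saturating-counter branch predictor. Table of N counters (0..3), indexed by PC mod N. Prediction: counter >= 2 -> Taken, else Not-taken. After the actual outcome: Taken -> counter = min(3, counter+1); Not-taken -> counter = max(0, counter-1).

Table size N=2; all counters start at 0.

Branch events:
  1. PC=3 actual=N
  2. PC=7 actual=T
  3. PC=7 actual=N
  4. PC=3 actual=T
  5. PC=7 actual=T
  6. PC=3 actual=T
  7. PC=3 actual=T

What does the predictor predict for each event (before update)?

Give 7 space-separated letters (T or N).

Answer: N N N N N T T

Derivation:
Ev 1: PC=3 idx=1 pred=N actual=N -> ctr[1]=0
Ev 2: PC=7 idx=1 pred=N actual=T -> ctr[1]=1
Ev 3: PC=7 idx=1 pred=N actual=N -> ctr[1]=0
Ev 4: PC=3 idx=1 pred=N actual=T -> ctr[1]=1
Ev 5: PC=7 idx=1 pred=N actual=T -> ctr[1]=2
Ev 6: PC=3 idx=1 pred=T actual=T -> ctr[1]=3
Ev 7: PC=3 idx=1 pred=T actual=T -> ctr[1]=3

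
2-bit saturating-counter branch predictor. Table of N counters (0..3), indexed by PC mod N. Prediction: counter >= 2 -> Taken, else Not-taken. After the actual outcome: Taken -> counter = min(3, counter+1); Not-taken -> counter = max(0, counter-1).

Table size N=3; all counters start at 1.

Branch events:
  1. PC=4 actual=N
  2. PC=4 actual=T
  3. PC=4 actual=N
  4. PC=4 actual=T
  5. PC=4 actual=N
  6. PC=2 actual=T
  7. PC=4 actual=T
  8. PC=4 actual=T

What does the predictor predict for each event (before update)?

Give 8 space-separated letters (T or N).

Answer: N N N N N N N N

Derivation:
Ev 1: PC=4 idx=1 pred=N actual=N -> ctr[1]=0
Ev 2: PC=4 idx=1 pred=N actual=T -> ctr[1]=1
Ev 3: PC=4 idx=1 pred=N actual=N -> ctr[1]=0
Ev 4: PC=4 idx=1 pred=N actual=T -> ctr[1]=1
Ev 5: PC=4 idx=1 pred=N actual=N -> ctr[1]=0
Ev 6: PC=2 idx=2 pred=N actual=T -> ctr[2]=2
Ev 7: PC=4 idx=1 pred=N actual=T -> ctr[1]=1
Ev 8: PC=4 idx=1 pred=N actual=T -> ctr[1]=2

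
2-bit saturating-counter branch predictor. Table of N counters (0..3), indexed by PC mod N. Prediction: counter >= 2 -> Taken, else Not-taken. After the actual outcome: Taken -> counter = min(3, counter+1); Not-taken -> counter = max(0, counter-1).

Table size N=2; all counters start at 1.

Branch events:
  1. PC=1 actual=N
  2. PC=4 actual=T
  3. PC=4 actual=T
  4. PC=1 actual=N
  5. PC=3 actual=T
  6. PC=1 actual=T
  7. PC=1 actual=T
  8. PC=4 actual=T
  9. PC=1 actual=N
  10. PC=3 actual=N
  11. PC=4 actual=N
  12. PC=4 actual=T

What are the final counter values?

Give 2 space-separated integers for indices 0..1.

Answer: 3 1

Derivation:
Ev 1: PC=1 idx=1 pred=N actual=N -> ctr[1]=0
Ev 2: PC=4 idx=0 pred=N actual=T -> ctr[0]=2
Ev 3: PC=4 idx=0 pred=T actual=T -> ctr[0]=3
Ev 4: PC=1 idx=1 pred=N actual=N -> ctr[1]=0
Ev 5: PC=3 idx=1 pred=N actual=T -> ctr[1]=1
Ev 6: PC=1 idx=1 pred=N actual=T -> ctr[1]=2
Ev 7: PC=1 idx=1 pred=T actual=T -> ctr[1]=3
Ev 8: PC=4 idx=0 pred=T actual=T -> ctr[0]=3
Ev 9: PC=1 idx=1 pred=T actual=N -> ctr[1]=2
Ev 10: PC=3 idx=1 pred=T actual=N -> ctr[1]=1
Ev 11: PC=4 idx=0 pred=T actual=N -> ctr[0]=2
Ev 12: PC=4 idx=0 pred=T actual=T -> ctr[0]=3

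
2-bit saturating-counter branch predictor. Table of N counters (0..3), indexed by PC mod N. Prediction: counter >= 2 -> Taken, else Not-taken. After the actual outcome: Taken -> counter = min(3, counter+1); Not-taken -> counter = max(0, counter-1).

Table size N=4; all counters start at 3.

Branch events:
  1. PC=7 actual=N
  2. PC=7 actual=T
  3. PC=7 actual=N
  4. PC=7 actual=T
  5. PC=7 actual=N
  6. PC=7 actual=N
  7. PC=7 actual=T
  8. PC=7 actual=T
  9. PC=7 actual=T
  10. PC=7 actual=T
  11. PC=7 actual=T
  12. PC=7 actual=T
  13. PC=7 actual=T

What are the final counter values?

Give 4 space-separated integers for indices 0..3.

Ev 1: PC=7 idx=3 pred=T actual=N -> ctr[3]=2
Ev 2: PC=7 idx=3 pred=T actual=T -> ctr[3]=3
Ev 3: PC=7 idx=3 pred=T actual=N -> ctr[3]=2
Ev 4: PC=7 idx=3 pred=T actual=T -> ctr[3]=3
Ev 5: PC=7 idx=3 pred=T actual=N -> ctr[3]=2
Ev 6: PC=7 idx=3 pred=T actual=N -> ctr[3]=1
Ev 7: PC=7 idx=3 pred=N actual=T -> ctr[3]=2
Ev 8: PC=7 idx=3 pred=T actual=T -> ctr[3]=3
Ev 9: PC=7 idx=3 pred=T actual=T -> ctr[3]=3
Ev 10: PC=7 idx=3 pred=T actual=T -> ctr[3]=3
Ev 11: PC=7 idx=3 pred=T actual=T -> ctr[3]=3
Ev 12: PC=7 idx=3 pred=T actual=T -> ctr[3]=3
Ev 13: PC=7 idx=3 pred=T actual=T -> ctr[3]=3

Answer: 3 3 3 3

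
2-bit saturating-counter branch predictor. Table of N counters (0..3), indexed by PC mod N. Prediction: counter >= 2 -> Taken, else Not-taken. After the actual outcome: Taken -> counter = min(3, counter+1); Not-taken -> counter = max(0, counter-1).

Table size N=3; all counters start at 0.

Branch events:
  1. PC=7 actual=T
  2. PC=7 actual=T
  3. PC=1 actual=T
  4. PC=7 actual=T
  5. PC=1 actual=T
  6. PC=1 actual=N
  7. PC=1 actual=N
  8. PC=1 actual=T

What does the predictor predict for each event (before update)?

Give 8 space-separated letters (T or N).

Ev 1: PC=7 idx=1 pred=N actual=T -> ctr[1]=1
Ev 2: PC=7 idx=1 pred=N actual=T -> ctr[1]=2
Ev 3: PC=1 idx=1 pred=T actual=T -> ctr[1]=3
Ev 4: PC=7 idx=1 pred=T actual=T -> ctr[1]=3
Ev 5: PC=1 idx=1 pred=T actual=T -> ctr[1]=3
Ev 6: PC=1 idx=1 pred=T actual=N -> ctr[1]=2
Ev 7: PC=1 idx=1 pred=T actual=N -> ctr[1]=1
Ev 8: PC=1 idx=1 pred=N actual=T -> ctr[1]=2

Answer: N N T T T T T N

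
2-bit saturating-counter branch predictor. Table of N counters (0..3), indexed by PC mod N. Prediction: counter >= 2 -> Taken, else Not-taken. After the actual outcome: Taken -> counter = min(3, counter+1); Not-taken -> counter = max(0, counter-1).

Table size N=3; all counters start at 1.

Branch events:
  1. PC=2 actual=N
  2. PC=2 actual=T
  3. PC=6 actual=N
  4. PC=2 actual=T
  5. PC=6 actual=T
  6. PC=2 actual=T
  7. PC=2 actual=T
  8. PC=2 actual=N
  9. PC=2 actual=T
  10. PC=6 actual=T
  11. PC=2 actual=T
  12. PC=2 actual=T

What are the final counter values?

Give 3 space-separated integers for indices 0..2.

Ev 1: PC=2 idx=2 pred=N actual=N -> ctr[2]=0
Ev 2: PC=2 idx=2 pred=N actual=T -> ctr[2]=1
Ev 3: PC=6 idx=0 pred=N actual=N -> ctr[0]=0
Ev 4: PC=2 idx=2 pred=N actual=T -> ctr[2]=2
Ev 5: PC=6 idx=0 pred=N actual=T -> ctr[0]=1
Ev 6: PC=2 idx=2 pred=T actual=T -> ctr[2]=3
Ev 7: PC=2 idx=2 pred=T actual=T -> ctr[2]=3
Ev 8: PC=2 idx=2 pred=T actual=N -> ctr[2]=2
Ev 9: PC=2 idx=2 pred=T actual=T -> ctr[2]=3
Ev 10: PC=6 idx=0 pred=N actual=T -> ctr[0]=2
Ev 11: PC=2 idx=2 pred=T actual=T -> ctr[2]=3
Ev 12: PC=2 idx=2 pred=T actual=T -> ctr[2]=3

Answer: 2 1 3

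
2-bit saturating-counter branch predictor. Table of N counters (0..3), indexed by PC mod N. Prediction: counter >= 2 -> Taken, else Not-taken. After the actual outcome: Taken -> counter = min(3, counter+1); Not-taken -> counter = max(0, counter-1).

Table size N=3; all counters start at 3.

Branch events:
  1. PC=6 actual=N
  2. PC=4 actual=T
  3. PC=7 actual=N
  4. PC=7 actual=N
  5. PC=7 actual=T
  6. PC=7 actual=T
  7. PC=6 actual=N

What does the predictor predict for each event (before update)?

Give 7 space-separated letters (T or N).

Answer: T T T T N T T

Derivation:
Ev 1: PC=6 idx=0 pred=T actual=N -> ctr[0]=2
Ev 2: PC=4 idx=1 pred=T actual=T -> ctr[1]=3
Ev 3: PC=7 idx=1 pred=T actual=N -> ctr[1]=2
Ev 4: PC=7 idx=1 pred=T actual=N -> ctr[1]=1
Ev 5: PC=7 idx=1 pred=N actual=T -> ctr[1]=2
Ev 6: PC=7 idx=1 pred=T actual=T -> ctr[1]=3
Ev 7: PC=6 idx=0 pred=T actual=N -> ctr[0]=1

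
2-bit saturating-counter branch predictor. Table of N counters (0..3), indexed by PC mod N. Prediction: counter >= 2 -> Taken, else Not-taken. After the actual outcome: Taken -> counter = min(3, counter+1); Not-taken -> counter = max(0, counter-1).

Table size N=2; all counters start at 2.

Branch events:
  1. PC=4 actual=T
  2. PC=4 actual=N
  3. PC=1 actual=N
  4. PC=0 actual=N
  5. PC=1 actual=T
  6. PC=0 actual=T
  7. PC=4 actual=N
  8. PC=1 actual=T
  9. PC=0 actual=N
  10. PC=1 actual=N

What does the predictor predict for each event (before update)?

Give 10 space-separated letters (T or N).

Ev 1: PC=4 idx=0 pred=T actual=T -> ctr[0]=3
Ev 2: PC=4 idx=0 pred=T actual=N -> ctr[0]=2
Ev 3: PC=1 idx=1 pred=T actual=N -> ctr[1]=1
Ev 4: PC=0 idx=0 pred=T actual=N -> ctr[0]=1
Ev 5: PC=1 idx=1 pred=N actual=T -> ctr[1]=2
Ev 6: PC=0 idx=0 pred=N actual=T -> ctr[0]=2
Ev 7: PC=4 idx=0 pred=T actual=N -> ctr[0]=1
Ev 8: PC=1 idx=1 pred=T actual=T -> ctr[1]=3
Ev 9: PC=0 idx=0 pred=N actual=N -> ctr[0]=0
Ev 10: PC=1 idx=1 pred=T actual=N -> ctr[1]=2

Answer: T T T T N N T T N T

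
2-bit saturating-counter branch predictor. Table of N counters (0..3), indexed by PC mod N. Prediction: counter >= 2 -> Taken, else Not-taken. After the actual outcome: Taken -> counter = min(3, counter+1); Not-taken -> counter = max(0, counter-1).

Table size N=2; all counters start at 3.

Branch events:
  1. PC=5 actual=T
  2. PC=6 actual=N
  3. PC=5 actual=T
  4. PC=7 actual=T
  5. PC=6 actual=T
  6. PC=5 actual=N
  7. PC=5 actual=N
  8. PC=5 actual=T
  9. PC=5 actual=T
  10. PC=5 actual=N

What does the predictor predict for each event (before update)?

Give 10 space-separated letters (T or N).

Answer: T T T T T T T N T T

Derivation:
Ev 1: PC=5 idx=1 pred=T actual=T -> ctr[1]=3
Ev 2: PC=6 idx=0 pred=T actual=N -> ctr[0]=2
Ev 3: PC=5 idx=1 pred=T actual=T -> ctr[1]=3
Ev 4: PC=7 idx=1 pred=T actual=T -> ctr[1]=3
Ev 5: PC=6 idx=0 pred=T actual=T -> ctr[0]=3
Ev 6: PC=5 idx=1 pred=T actual=N -> ctr[1]=2
Ev 7: PC=5 idx=1 pred=T actual=N -> ctr[1]=1
Ev 8: PC=5 idx=1 pred=N actual=T -> ctr[1]=2
Ev 9: PC=5 idx=1 pred=T actual=T -> ctr[1]=3
Ev 10: PC=5 idx=1 pred=T actual=N -> ctr[1]=2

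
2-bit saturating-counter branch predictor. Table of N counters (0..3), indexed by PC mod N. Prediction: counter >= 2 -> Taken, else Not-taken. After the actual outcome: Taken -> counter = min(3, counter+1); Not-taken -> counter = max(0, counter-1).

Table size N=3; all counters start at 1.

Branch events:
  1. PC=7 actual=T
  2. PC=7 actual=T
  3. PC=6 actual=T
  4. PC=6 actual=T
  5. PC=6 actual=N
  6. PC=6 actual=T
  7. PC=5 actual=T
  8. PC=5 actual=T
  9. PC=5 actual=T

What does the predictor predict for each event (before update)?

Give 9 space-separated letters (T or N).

Ev 1: PC=7 idx=1 pred=N actual=T -> ctr[1]=2
Ev 2: PC=7 idx=1 pred=T actual=T -> ctr[1]=3
Ev 3: PC=6 idx=0 pred=N actual=T -> ctr[0]=2
Ev 4: PC=6 idx=0 pred=T actual=T -> ctr[0]=3
Ev 5: PC=6 idx=0 pred=T actual=N -> ctr[0]=2
Ev 6: PC=6 idx=0 pred=T actual=T -> ctr[0]=3
Ev 7: PC=5 idx=2 pred=N actual=T -> ctr[2]=2
Ev 8: PC=5 idx=2 pred=T actual=T -> ctr[2]=3
Ev 9: PC=5 idx=2 pred=T actual=T -> ctr[2]=3

Answer: N T N T T T N T T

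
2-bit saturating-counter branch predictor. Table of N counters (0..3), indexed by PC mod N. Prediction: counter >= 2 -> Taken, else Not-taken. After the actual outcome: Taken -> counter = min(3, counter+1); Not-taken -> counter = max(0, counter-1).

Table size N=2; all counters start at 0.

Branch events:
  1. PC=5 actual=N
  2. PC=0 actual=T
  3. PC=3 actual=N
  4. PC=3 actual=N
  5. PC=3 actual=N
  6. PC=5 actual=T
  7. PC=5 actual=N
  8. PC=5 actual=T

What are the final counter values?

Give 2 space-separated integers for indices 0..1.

Ev 1: PC=5 idx=1 pred=N actual=N -> ctr[1]=0
Ev 2: PC=0 idx=0 pred=N actual=T -> ctr[0]=1
Ev 3: PC=3 idx=1 pred=N actual=N -> ctr[1]=0
Ev 4: PC=3 idx=1 pred=N actual=N -> ctr[1]=0
Ev 5: PC=3 idx=1 pred=N actual=N -> ctr[1]=0
Ev 6: PC=5 idx=1 pred=N actual=T -> ctr[1]=1
Ev 7: PC=5 idx=1 pred=N actual=N -> ctr[1]=0
Ev 8: PC=5 idx=1 pred=N actual=T -> ctr[1]=1

Answer: 1 1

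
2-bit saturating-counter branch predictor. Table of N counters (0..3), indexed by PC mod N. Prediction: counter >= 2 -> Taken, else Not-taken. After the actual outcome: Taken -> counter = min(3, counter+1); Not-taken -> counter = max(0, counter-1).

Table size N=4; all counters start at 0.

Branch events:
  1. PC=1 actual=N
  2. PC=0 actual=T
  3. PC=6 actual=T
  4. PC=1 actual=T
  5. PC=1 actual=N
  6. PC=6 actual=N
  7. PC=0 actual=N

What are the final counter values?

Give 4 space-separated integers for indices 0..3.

Ev 1: PC=1 idx=1 pred=N actual=N -> ctr[1]=0
Ev 2: PC=0 idx=0 pred=N actual=T -> ctr[0]=1
Ev 3: PC=6 idx=2 pred=N actual=T -> ctr[2]=1
Ev 4: PC=1 idx=1 pred=N actual=T -> ctr[1]=1
Ev 5: PC=1 idx=1 pred=N actual=N -> ctr[1]=0
Ev 6: PC=6 idx=2 pred=N actual=N -> ctr[2]=0
Ev 7: PC=0 idx=0 pred=N actual=N -> ctr[0]=0

Answer: 0 0 0 0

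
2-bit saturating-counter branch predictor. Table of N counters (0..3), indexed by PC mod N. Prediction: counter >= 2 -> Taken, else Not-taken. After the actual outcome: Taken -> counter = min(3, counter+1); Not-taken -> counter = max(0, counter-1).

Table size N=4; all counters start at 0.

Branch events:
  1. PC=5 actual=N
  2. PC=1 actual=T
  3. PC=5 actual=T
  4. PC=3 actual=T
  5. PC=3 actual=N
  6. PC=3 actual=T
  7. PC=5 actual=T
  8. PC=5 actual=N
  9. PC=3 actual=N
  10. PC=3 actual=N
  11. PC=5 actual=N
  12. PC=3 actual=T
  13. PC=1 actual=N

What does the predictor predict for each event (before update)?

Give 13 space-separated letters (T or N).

Ev 1: PC=5 idx=1 pred=N actual=N -> ctr[1]=0
Ev 2: PC=1 idx=1 pred=N actual=T -> ctr[1]=1
Ev 3: PC=5 idx=1 pred=N actual=T -> ctr[1]=2
Ev 4: PC=3 idx=3 pred=N actual=T -> ctr[3]=1
Ev 5: PC=3 idx=3 pred=N actual=N -> ctr[3]=0
Ev 6: PC=3 idx=3 pred=N actual=T -> ctr[3]=1
Ev 7: PC=5 idx=1 pred=T actual=T -> ctr[1]=3
Ev 8: PC=5 idx=1 pred=T actual=N -> ctr[1]=2
Ev 9: PC=3 idx=3 pred=N actual=N -> ctr[3]=0
Ev 10: PC=3 idx=3 pred=N actual=N -> ctr[3]=0
Ev 11: PC=5 idx=1 pred=T actual=N -> ctr[1]=1
Ev 12: PC=3 idx=3 pred=N actual=T -> ctr[3]=1
Ev 13: PC=1 idx=1 pred=N actual=N -> ctr[1]=0

Answer: N N N N N N T T N N T N N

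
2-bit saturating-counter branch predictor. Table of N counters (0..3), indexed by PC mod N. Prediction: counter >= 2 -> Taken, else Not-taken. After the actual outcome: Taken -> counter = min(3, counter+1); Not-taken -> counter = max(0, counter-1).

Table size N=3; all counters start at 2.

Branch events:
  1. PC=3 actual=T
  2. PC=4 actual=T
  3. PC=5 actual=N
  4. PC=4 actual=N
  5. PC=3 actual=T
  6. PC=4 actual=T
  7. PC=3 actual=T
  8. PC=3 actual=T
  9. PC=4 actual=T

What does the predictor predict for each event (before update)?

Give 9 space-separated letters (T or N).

Ev 1: PC=3 idx=0 pred=T actual=T -> ctr[0]=3
Ev 2: PC=4 idx=1 pred=T actual=T -> ctr[1]=3
Ev 3: PC=5 idx=2 pred=T actual=N -> ctr[2]=1
Ev 4: PC=4 idx=1 pred=T actual=N -> ctr[1]=2
Ev 5: PC=3 idx=0 pred=T actual=T -> ctr[0]=3
Ev 6: PC=4 idx=1 pred=T actual=T -> ctr[1]=3
Ev 7: PC=3 idx=0 pred=T actual=T -> ctr[0]=3
Ev 8: PC=3 idx=0 pred=T actual=T -> ctr[0]=3
Ev 9: PC=4 idx=1 pred=T actual=T -> ctr[1]=3

Answer: T T T T T T T T T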